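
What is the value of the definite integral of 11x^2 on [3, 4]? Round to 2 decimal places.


Find the antiderivative of 11x^2:
F(x) = 11/3 * x^3
Apply the Fundamental Theorem of Calculus:
F(4) - F(3)
= 11/3 * 4^3 - 11/3 * 3^3
= 11/3 * (64 - 27)
= 11/3 * 37
= 407/3 ≈ 135.67

135.67


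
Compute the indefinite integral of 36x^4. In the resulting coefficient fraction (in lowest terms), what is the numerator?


Apply the power rule for integration:
integral of ax^n dx = a/(n+1) * x^(n+1) + C
integral of 36x^4 dx
= 36/5 * x^5 + C
The coefficient in lowest terms is 36/5, and its numerator is 36

36


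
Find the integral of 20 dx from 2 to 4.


The integral of a constant k over [a, b] equals k * (b - a).
integral from 2 to 4 of 20 dx
= 20 * (4 - 2)
= 20 * 2
= 40

40


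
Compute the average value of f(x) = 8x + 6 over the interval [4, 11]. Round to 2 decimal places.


Average value = 1/(b-a) * integral from a to b of f(x) dx
First compute the integral of 8x + 6:
F(x) = 4x^2 + 6x
F(11) = 4 * 121 + 6 * 11 = 550
F(4) = 4 * 16 + 6 * 4 = 88
Integral = 550 - 88 = 462
Average = 462 / (11 - 4) = 462 / 7
= 66 = 66.00

66.00


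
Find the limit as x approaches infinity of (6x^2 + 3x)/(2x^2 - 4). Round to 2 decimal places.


For limits at infinity with equal-degree polynomials,
we compare leading coefficients.
Numerator leading term: 6x^2
Denominator leading term: 2x^2
Divide both by x^2:
lim = (6 + 3/x) / (2 - 4/x^2)
As x -> infinity, the 1/x and 1/x^2 terms vanish:
= 6/2 = 3 = 3.00

3.00


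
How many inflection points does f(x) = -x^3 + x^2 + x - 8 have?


Inflection points occur where f''(x) = 0 and concavity changes.
f(x) = -x^3 + x^2 + x - 8
f'(x) = -3x^2 + 2x + 1
f''(x) = -6x + 2
Set f''(x) = 0:
-6x + 2 = 0
x = -2 / (-6) = 1/3
Since f''(x) is linear (degree 1), it changes sign at this point.
Therefore there is exactly 1 inflection point.

1


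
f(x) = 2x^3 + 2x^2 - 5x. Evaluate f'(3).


Differentiate f(x) = 2x^3 + 2x^2 - 5x term by term:
f'(x) = 6x^2 + 4x - 5
Substitute x = 3:
f'(3) = 6 * 3^2 + 4 * 3 - 5
= 54 + 12 - 5
= 61

61


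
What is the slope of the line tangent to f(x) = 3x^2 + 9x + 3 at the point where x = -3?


The slope of the tangent line equals f'(x) at the point.
f(x) = 3x^2 + 9x + 3
f'(x) = 6x + 9
At x = -3:
f'(-3) = 6 * (-3) + 9
= -18 + 9
= -9

-9


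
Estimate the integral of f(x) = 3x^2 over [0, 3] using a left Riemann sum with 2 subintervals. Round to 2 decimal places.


Left Riemann sum uses left endpoints of each subinterval.
Interval: [0, 3], n = 2
dx = (3 - 0) / 2 = 3/2
Left endpoints: [0, 3/2]
f values: [0, 27/4]
Sum = dx * (sum of f values)
= 3/2 * 27/4
= 81/8 ≈ 10.13

10.13


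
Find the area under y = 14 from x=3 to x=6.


The area under a constant function y = 14 is a rectangle.
Width = 6 - 3 = 3
Height = 14
Area = width * height
= 3 * 14
= 42

42


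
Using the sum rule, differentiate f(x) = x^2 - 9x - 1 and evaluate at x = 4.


Differentiate term by term using power and sum rules:
f(x) = x^2 - 9x - 1
f'(x) = 2x - 9
Substitute x = 4:
f'(4) = 2 * 4 - 9
= 8 - 9
= -1

-1


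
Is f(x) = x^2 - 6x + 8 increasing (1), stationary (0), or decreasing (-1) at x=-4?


Compute f'(x) to determine behavior:
f'(x) = 2x - 6
f'(-4) = 2 * (-4) - 6
= -8 - 6
= -14
Since f'(-4) < 0, the function is decreasing (-1)

-1


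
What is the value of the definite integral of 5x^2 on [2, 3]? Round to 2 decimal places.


Find the antiderivative of 5x^2:
F(x) = 5/3 * x^3
Apply the Fundamental Theorem of Calculus:
F(3) - F(2)
= 5/3 * 3^3 - 5/3 * 2^3
= 5/3 * (27 - 8)
= 5/3 * 19
= 95/3 ≈ 31.67

31.67


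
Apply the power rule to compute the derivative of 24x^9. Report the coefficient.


We apply the power rule: d/dx [ax^n] = a*n * x^(n-1)
d/dx [24x^9]
= 24 * 9 * x^(9-1)
= 216x^8
The coefficient is 216

216


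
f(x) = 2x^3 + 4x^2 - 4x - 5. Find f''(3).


First derivative:
f'(x) = 6x^2 + 8x - 4
Second derivative:
f''(x) = 12x + 8
Substitute x = 3:
f''(3) = 12 * 3 + 8
= 36 + 8
= 44

44


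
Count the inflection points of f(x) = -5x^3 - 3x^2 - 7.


Inflection points occur where f''(x) = 0 and concavity changes.
f(x) = -5x^3 - 3x^2 - 7
f'(x) = -15x^2 - 6x
f''(x) = -30x - 6
Set f''(x) = 0:
-30x - 6 = 0
x = 6 / (-30) = -1/5
Since f''(x) is linear (degree 1), it changes sign at this point.
Therefore there is exactly 1 inflection point.

1


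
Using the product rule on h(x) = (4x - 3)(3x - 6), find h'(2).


Let u(x) = 4x - 3 and v(x) = 3x - 6
u'(x) = 4
v'(x) = 3
Product rule: h'(x) = u'(x)*v(x) + u(x)*v'(x)
= 4 * (3x - 6) + (4x - 3) * 3
At x = 2:
u(2) = 4 * 2 - 3 = 5
v(2) = 3 * 2 - 6 = 0
h'(2) = 4 * 0 + 5 * 3
= 0 + 15
= 15

15


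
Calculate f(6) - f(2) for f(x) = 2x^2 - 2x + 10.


Net change = f(b) - f(a)
f(x) = 2x^2 - 2x + 10
Compute f(6):
f(6) = 2 * 6^2 - 2 * 6 + 10
= 72 - 12 + 10
= 70
Compute f(2):
f(2) = 2 * 2^2 - 2 * 2 + 10
= 8 - 4 + 10
= 14
Net change = 70 - 14 = 56

56


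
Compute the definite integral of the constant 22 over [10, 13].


The integral of a constant k over [a, b] equals k * (b - a).
integral from 10 to 13 of 22 dx
= 22 * (13 - 10)
= 22 * 3
= 66

66


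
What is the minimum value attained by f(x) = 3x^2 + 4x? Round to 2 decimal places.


For a quadratic f(x) = ax^2 + bx + c with a > 0, the minimum is at the vertex.
Vertex x-coordinate: x = -b/(2a)
x = -(4) / (2 * 3)
x = -4/6 = -2/3
Substitute back to find the minimum value:
f(-2/3) = 3 * (-2/3)^2 + 4 * (-2/3) + 0
= 4/3 - 8/3 + 0
= -4/3 ≈ -1.33

-1.33


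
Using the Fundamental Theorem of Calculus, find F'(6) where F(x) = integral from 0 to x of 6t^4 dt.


By the Fundamental Theorem of Calculus (Part 1):
If F(x) = integral from 0 to x of f(t) dt, then F'(x) = f(x)
Here f(t) = 6t^4
So F'(x) = 6x^4
Evaluate at x = 6:
F'(6) = 6 * 6^4
= 6 * 1296
= 7776

7776


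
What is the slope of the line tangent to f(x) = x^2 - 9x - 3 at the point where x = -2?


The slope of the tangent line equals f'(x) at the point.
f(x) = x^2 - 9x - 3
f'(x) = 2x - 9
At x = -2:
f'(-2) = 2 * (-2) - 9
= -4 - 9
= -13

-13


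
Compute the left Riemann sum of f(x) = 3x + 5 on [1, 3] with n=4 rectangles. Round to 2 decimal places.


Left Riemann sum uses left endpoints of each subinterval.
Interval: [1, 3], n = 4
dx = (3 - 1) / 4 = 1/2
Left endpoints: [1, 3/2, 2, 5/2]
f values: [8, 19/2, 11, 25/2]
Sum = dx * (sum of f values)
= 1/2 * 41
= 41/2 = 20.50

20.50


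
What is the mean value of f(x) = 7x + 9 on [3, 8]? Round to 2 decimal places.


Average value = 1/(b-a) * integral from a to b of f(x) dx
First compute the integral of 7x + 9:
F(x) = (7/2)x^2 + 9x
F(8) = 7/2 * 64 + 9 * 8 = 296
F(3) = 7/2 * 9 + 9 * 3 = 117/2
Integral = 296 - 117/2 = 475/2
Average = (475/2) / (8 - 3) = (475/2) / 5
= 95/2 = 47.50

47.50


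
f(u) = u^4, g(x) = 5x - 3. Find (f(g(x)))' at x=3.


Using the chain rule: (f(g(x)))' = f'(g(x)) * g'(x)
First, find g(3):
g(3) = 5 * 3 - 3 = 12
Next, f'(u) = 4u^3
And g'(x) = 5
So f'(g(3)) * g'(3)
= 4 * 12^3 * 5
= 4 * 1728 * 5
= 34560

34560


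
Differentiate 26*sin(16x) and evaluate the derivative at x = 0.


Apply the chain rule to differentiate 26*sin(16x):
d/dx [26*sin(16x)]
= 26 * cos(16x) * d/dx(16x)
= 26 * 16 * cos(16x)
= 416 * cos(16x)
Evaluate at x = 0:
= 416 * cos(0)
= 416 * 1
= 416

416


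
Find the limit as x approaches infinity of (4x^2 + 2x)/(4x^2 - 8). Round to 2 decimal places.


For limits at infinity with equal-degree polynomials,
we compare leading coefficients.
Numerator leading term: 4x^2
Denominator leading term: 4x^2
Divide both by x^2:
lim = (4 + 2/x) / (4 - 8/x^2)
As x -> infinity, the 1/x and 1/x^2 terms vanish:
= 4/4 = 1 = 1.00

1.00


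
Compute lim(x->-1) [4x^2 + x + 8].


Since polynomials are continuous, we use direct substitution.
lim(x->-1) of 4x^2 + x + 8
= 4 * (-1)^2 + 1 * (-1) + 8
= 4 - 1 + 8
= 11

11


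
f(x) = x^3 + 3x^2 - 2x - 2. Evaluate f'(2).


Differentiate f(x) = x^3 + 3x^2 - 2x - 2 term by term:
f'(x) = 3x^2 + 6x - 2
Substitute x = 2:
f'(2) = 3 * 2^2 + 6 * 2 - 2
= 12 + 12 - 2
= 22

22


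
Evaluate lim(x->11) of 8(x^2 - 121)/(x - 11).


Direct substitution gives 0/0, so we factor the numerator.
Factor: 8(x^2 - 121) = 8 * (x - 11)(x + 11)
Cancel the common factor (x - 11):
8(x^2 - 121)/(x - 11) = 8 * (x + 11)
Now substitute x = 11:
= 8 * (11 + 11) = 176

176


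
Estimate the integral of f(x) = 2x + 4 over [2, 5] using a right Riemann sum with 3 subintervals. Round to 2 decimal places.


Right Riemann sum uses right endpoints of each subinterval.
Interval: [2, 5], n = 3
dx = (5 - 2) / 3 = 1
Right endpoints: [3, 4, 5]
f values: [10, 12, 14]
Sum = dx * (sum of f values)
= 1 * 36
= 36 = 36.00

36.00


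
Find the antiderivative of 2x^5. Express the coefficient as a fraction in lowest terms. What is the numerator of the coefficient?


Apply the power rule for integration:
integral of ax^n dx = a/(n+1) * x^(n+1) + C
integral of 2x^5 dx
= 2/6 * x^6 + C
= 1/3 * x^6 + C
The coefficient in lowest terms is 1/3, and its numerator is 1

1


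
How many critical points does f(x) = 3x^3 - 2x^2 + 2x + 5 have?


Find where f'(x) = 0:
f(x) = 3x^3 - 2x^2 + 2x + 5
f'(x) = 9x^2 - 4x + 2
This is a quadratic in x. Use the discriminant to count real roots.
Discriminant = (-4)^2 - 4 * 9 * 2
= 16 - 72
= -56
Since discriminant < 0, f'(x) = 0 has no real solutions.
Number of critical points: 0

0


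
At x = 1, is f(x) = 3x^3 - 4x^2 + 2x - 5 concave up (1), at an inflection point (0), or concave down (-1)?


Concavity is determined by the sign of f''(x).
f(x) = 3x^3 - 4x^2 + 2x - 5
f'(x) = 9x^2 - 8x + 2
f''(x) = 18x - 8
f''(1) = 18 * 1 - 8
= 18 - 8
= 10
Since f''(1) > 0, the function is concave up (1)

1


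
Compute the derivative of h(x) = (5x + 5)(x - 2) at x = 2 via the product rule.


Let u(x) = 5x + 5 and v(x) = x - 2
u'(x) = 5
v'(x) = 1
Product rule: h'(x) = u'(x)*v(x) + u(x)*v'(x)
= 5 * (x - 2) + (5x + 5) * 1
At x = 2:
u(2) = 5 * 2 + 5 = 15
v(2) = 1 * 2 - 2 = 0
h'(2) = 5 * 0 + 15 * 1
= 0 + 15
= 15

15


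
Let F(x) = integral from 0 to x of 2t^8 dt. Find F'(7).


By the Fundamental Theorem of Calculus (Part 1):
If F(x) = integral from 0 to x of f(t) dt, then F'(x) = f(x)
Here f(t) = 2t^8
So F'(x) = 2x^8
Evaluate at x = 7:
F'(7) = 2 * 7^8
= 2 * 5764801
= 11529602

11529602


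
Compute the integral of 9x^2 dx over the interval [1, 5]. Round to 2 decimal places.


Find the antiderivative of 9x^2:
F(x) = 9/3 * x^3
Apply the Fundamental Theorem of Calculus:
F(5) - F(1)
= 9/3 * 5^3 - 9/3 * 1^3
= 9/3 * (125 - 1)
= 9/3 * 124
= 372 = 372.00

372.00


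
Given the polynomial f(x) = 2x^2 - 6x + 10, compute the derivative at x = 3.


Differentiate term by term using power and sum rules:
f(x) = 2x^2 - 6x + 10
f'(x) = 4x - 6
Substitute x = 3:
f'(3) = 4 * 3 - 6
= 12 - 6
= 6

6


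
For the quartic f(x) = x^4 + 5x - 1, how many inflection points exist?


Inflection points occur where f''(x) = 0 and concavity changes.
f(x) = x^4 + 5x - 1
f'(x) = 4x^3 + 5
f''(x) = 12x^2
This is a quadratic in x. Use the discriminant to count real roots.
Discriminant = (0)^2 - 4 * 12 * 0
= 0 - 0
= 0
Since discriminant = 0, f''(x) = 0 has a single repeated root.
At a repeated root the quadratic f''(x) touches zero but does not change sign, so concavity does not change.
Number of inflection points: 0

0


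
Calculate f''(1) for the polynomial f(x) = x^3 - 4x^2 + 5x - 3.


First derivative:
f'(x) = 3x^2 - 8x + 5
Second derivative:
f''(x) = 6x - 8
Substitute x = 1:
f''(1) = 6 * 1 - 8
= 6 - 8
= -2

-2


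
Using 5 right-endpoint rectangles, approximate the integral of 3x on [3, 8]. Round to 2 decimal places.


Right Riemann sum uses right endpoints of each subinterval.
Interval: [3, 8], n = 5
dx = (8 - 3) / 5 = 1
Right endpoints: [4, 5, 6, 7, 8]
f values: [12, 15, 18, 21, 24]
Sum = dx * (sum of f values)
= 1 * 90
= 90 = 90.00

90.00


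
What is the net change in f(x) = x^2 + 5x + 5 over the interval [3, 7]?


Net change = f(b) - f(a)
f(x) = x^2 + 5x + 5
Compute f(7):
f(7) = 1 * 7^2 + 5 * 7 + 5
= 49 + 35 + 5
= 89
Compute f(3):
f(3) = 1 * 3^2 + 5 * 3 + 5
= 9 + 15 + 5
= 29
Net change = 89 - 29 = 60

60


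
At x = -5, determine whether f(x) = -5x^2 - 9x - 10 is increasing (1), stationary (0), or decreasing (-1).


Compute f'(x) to determine behavior:
f'(x) = -10x - 9
f'(-5) = -10 * (-5) - 9
= 50 - 9
= 41
Since f'(-5) > 0, the function is increasing (1)

1


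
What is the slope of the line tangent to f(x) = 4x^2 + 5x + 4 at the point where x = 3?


The slope of the tangent line equals f'(x) at the point.
f(x) = 4x^2 + 5x + 4
f'(x) = 8x + 5
At x = 3:
f'(3) = 8 * 3 + 5
= 24 + 5
= 29

29


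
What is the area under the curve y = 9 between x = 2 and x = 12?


The area under a constant function y = 9 is a rectangle.
Width = 12 - 2 = 10
Height = 9
Area = width * height
= 10 * 9
= 90

90


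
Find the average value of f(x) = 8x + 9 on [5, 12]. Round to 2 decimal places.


Average value = 1/(b-a) * integral from a to b of f(x) dx
First compute the integral of 8x + 9:
F(x) = 4x^2 + 9x
F(12) = 4 * 144 + 9 * 12 = 684
F(5) = 4 * 25 + 9 * 5 = 145
Integral = 684 - 145 = 539
Average = 539 / (12 - 5) = 539 / 7
= 77 = 77.00

77.00


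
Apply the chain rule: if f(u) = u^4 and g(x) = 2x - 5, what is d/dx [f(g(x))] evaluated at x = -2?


Using the chain rule: (f(g(x)))' = f'(g(x)) * g'(x)
First, find g(-2):
g(-2) = 2 * (-2) - 5 = -9
Next, f'(u) = 4u^3
And g'(x) = 2
So f'(g(-2)) * g'(-2)
= 4 * (-9)^3 * 2
= 4 * (-729) * 2
= -5832

-5832


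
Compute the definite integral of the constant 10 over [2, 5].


The integral of a constant k over [a, b] equals k * (b - a).
integral from 2 to 5 of 10 dx
= 10 * (5 - 2)
= 10 * 3
= 30

30


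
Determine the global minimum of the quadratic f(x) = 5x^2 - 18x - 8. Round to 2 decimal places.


For a quadratic f(x) = ax^2 + bx + c with a > 0, the minimum is at the vertex.
Vertex x-coordinate: x = -b/(2a)
x = -(-18) / (2 * 5)
x = 18/10 = 9/5
Substitute back to find the minimum value:
f(9/5) = 5 * (9/5)^2 - 18 * (9/5) - 8
= 81/5 - 162/5 - 8
= -121/5 = -24.20

-24.20


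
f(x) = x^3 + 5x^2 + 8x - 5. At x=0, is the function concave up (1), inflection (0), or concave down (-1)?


Concavity is determined by the sign of f''(x).
f(x) = x^3 + 5x^2 + 8x - 5
f'(x) = 3x^2 + 10x + 8
f''(x) = 6x + 10
f''(0) = 6 * 0 + 10
= 0 + 10
= 10
Since f''(0) > 0, the function is concave up (1)

1


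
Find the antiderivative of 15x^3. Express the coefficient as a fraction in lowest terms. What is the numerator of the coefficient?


Apply the power rule for integration:
integral of ax^n dx = a/(n+1) * x^(n+1) + C
integral of 15x^3 dx
= 15/4 * x^4 + C
The coefficient in lowest terms is 15/4, and its numerator is 15

15


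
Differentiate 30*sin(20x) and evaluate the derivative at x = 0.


Apply the chain rule to differentiate 30*sin(20x):
d/dx [30*sin(20x)]
= 30 * cos(20x) * d/dx(20x)
= 30 * 20 * cos(20x)
= 600 * cos(20x)
Evaluate at x = 0:
= 600 * cos(0)
= 600 * 1
= 600

600


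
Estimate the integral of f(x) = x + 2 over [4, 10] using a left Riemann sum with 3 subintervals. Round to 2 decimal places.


Left Riemann sum uses left endpoints of each subinterval.
Interval: [4, 10], n = 3
dx = (10 - 4) / 3 = 2
Left endpoints: [4, 6, 8]
f values: [6, 8, 10]
Sum = dx * (sum of f values)
= 2 * 24
= 48 = 48.00

48.00


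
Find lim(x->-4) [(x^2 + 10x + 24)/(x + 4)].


Direct substitution gives 0/0, so we factor the numerator.
Factor: (x^2 + 10x + 24) = (x + 4)(x + 6)
Cancel the common factor (x + 4):
(x^2 + 10x + 24)/(x + 4) = (x + 6)
Now substitute x = -4:
= (-4) - (-6) = 2

2


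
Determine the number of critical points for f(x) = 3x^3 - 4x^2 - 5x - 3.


Find where f'(x) = 0:
f(x) = 3x^3 - 4x^2 - 5x - 3
f'(x) = 9x^2 - 8x - 5
This is a quadratic in x. Use the discriminant to count real roots.
Discriminant = (-8)^2 - 4 * 9 * (-5)
= 64 - (-180)
= 244
Since discriminant > 0, f'(x) = 0 has 2 real solutions.
Number of critical points: 2

2


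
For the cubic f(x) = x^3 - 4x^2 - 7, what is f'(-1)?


Differentiate f(x) = x^3 - 4x^2 - 7 term by term:
f'(x) = 3x^2 - 8x
Substitute x = -1:
f'(-1) = 3 * (-1)^2 - 8 * (-1) + 0
= 3 + 8 + 0
= 11

11


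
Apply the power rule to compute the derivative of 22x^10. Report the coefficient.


We apply the power rule: d/dx [ax^n] = a*n * x^(n-1)
d/dx [22x^10]
= 22 * 10 * x^(10-1)
= 220x^9
The coefficient is 220

220


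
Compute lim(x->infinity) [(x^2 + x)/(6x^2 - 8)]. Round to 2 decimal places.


For limits at infinity with equal-degree polynomials,
we compare leading coefficients.
Numerator leading term: x^2
Denominator leading term: 6x^2
Divide both by x^2:
lim = (1 + 1/x) / (6 - 8/x^2)
As x -> infinity, the 1/x and 1/x^2 terms vanish:
= 1/6 ≈ 0.17

0.17


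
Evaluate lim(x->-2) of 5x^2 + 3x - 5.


Since polynomials are continuous, we use direct substitution.
lim(x->-2) of 5x^2 + 3x - 5
= 5 * (-2)^2 + 3 * (-2) - 5
= 20 - 6 - 5
= 9

9


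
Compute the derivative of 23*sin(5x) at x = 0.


Apply the chain rule to differentiate 23*sin(5x):
d/dx [23*sin(5x)]
= 23 * cos(5x) * d/dx(5x)
= 23 * 5 * cos(5x)
= 115 * cos(5x)
Evaluate at x = 0:
= 115 * cos(0)
= 115 * 1
= 115

115


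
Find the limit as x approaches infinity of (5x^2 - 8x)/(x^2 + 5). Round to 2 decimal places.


For limits at infinity with equal-degree polynomials,
we compare leading coefficients.
Numerator leading term: 5x^2
Denominator leading term: x^2
Divide both by x^2:
lim = (5 - 8/x) / (1 + 5/x^2)
As x -> infinity, the 1/x and 1/x^2 terms vanish:
= 5/1 = 5 = 5.00

5.00


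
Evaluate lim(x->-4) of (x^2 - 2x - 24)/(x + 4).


Direct substitution gives 0/0, so we factor the numerator.
Factor: (x^2 - 2x - 24) = (x + 4)(x - 6)
Cancel the common factor (x + 4):
(x^2 - 2x - 24)/(x + 4) = (x - 6)
Now substitute x = -4:
= (-4) - (6) = -10

-10


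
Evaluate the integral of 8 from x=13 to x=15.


The integral of a constant k over [a, b] equals k * (b - a).
integral from 13 to 15 of 8 dx
= 8 * (15 - 13)
= 8 * 2
= 16

16


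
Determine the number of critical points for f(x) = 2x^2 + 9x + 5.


Find where f'(x) = 0:
f'(x) = 4x + 9
Set f'(x) = 0:
4x + 9 = 0
x = -9 / 4 = -9/4
This is a linear equation in x, so there is exactly one solution.
Number of critical points: 1

1


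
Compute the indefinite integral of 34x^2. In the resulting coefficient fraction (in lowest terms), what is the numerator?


Apply the power rule for integration:
integral of ax^n dx = a/(n+1) * x^(n+1) + C
integral of 34x^2 dx
= 34/3 * x^3 + C
The coefficient in lowest terms is 34/3, and its numerator is 34

34


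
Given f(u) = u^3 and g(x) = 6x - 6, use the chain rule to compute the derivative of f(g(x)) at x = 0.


Using the chain rule: (f(g(x)))' = f'(g(x)) * g'(x)
First, find g(0):
g(0) = 6 * 0 - 6 = -6
Next, f'(u) = 3u^2
And g'(x) = 6
So f'(g(0)) * g'(0)
= 3 * (-6)^2 * 6
= 3 * 36 * 6
= 648

648


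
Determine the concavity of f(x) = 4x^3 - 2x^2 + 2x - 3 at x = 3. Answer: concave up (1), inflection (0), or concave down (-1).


Concavity is determined by the sign of f''(x).
f(x) = 4x^3 - 2x^2 + 2x - 3
f'(x) = 12x^2 - 4x + 2
f''(x) = 24x - 4
f''(3) = 24 * 3 - 4
= 72 - 4
= 68
Since f''(3) > 0, the function is concave up (1)

1


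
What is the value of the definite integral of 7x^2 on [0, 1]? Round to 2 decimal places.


Find the antiderivative of 7x^2:
F(x) = 7/3 * x^3
Apply the Fundamental Theorem of Calculus:
F(1) - F(0)
= 7/3 * 1^3 - 7/3 * 0^3
= 7/3 * (1 - 0)
= 7/3 * 1
= 7/3 ≈ 2.33

2.33


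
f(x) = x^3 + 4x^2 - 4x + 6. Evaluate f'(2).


Differentiate f(x) = x^3 + 4x^2 - 4x + 6 term by term:
f'(x) = 3x^2 + 8x - 4
Substitute x = 2:
f'(2) = 3 * 2^2 + 8 * 2 - 4
= 12 + 16 - 4
= 24

24


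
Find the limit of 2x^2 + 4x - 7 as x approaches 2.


Since polynomials are continuous, we use direct substitution.
lim(x->2) of 2x^2 + 4x - 7
= 2 * 2^2 + 4 * 2 - 7
= 8 + 8 - 7
= 9

9


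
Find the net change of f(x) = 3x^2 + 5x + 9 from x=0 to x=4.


Net change = f(b) - f(a)
f(x) = 3x^2 + 5x + 9
Compute f(4):
f(4) = 3 * 4^2 + 5 * 4 + 9
= 48 + 20 + 9
= 77
Compute f(0):
f(0) = 3 * 0^2 + 5 * 0 + 9
= 0 + 0 + 9
= 9
Net change = 77 - 9 = 68

68


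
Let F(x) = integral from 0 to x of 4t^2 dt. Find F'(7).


By the Fundamental Theorem of Calculus (Part 1):
If F(x) = integral from 0 to x of f(t) dt, then F'(x) = f(x)
Here f(t) = 4t^2
So F'(x) = 4x^2
Evaluate at x = 7:
F'(7) = 4 * 7^2
= 4 * 49
= 196

196


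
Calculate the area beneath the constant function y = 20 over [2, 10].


The area under a constant function y = 20 is a rectangle.
Width = 10 - 2 = 8
Height = 20
Area = width * height
= 8 * 20
= 160

160


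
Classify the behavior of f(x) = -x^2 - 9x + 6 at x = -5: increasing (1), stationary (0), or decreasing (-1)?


Compute f'(x) to determine behavior:
f'(x) = -2x - 9
f'(-5) = -2 * (-5) - 9
= 10 - 9
= 1
Since f'(-5) > 0, the function is increasing (1)

1


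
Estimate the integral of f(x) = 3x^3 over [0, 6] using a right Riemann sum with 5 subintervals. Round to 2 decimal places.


Right Riemann sum uses right endpoints of each subinterval.
Interval: [0, 6], n = 5
dx = (6 - 0) / 5 = 6/5
Right endpoints: [6/5, 12/5, 18/5, 24/5, 6]
f values: [648/125, 5184/125, 17496/125, 41472/125, 648]
Sum = dx * (sum of f values)
= 6/5 * 5832/5
= 34992/25 = 1399.68

1399.68


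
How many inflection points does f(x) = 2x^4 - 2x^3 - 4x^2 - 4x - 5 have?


Inflection points occur where f''(x) = 0 and concavity changes.
f(x) = 2x^4 - 2x^3 - 4x^2 - 4x - 5
f'(x) = 8x^3 - 6x^2 - 8x - 4
f''(x) = 24x^2 - 12x - 8
This is a quadratic in x. Use the discriminant to count real roots.
Discriminant = (-12)^2 - 4 * 24 * (-8)
= 144 - (-768)
= 912
Since discriminant > 0, f''(x) = 0 has 2 distinct real solutions.
A quadratic with two distinct real roots changes sign at each root, so concavity changes at both.
Number of inflection points: 2

2


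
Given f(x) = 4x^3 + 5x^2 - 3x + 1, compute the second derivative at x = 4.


First derivative:
f'(x) = 12x^2 + 10x - 3
Second derivative:
f''(x) = 24x + 10
Substitute x = 4:
f''(4) = 24 * 4 + 10
= 96 + 10
= 106

106


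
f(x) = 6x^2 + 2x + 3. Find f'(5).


Differentiate term by term using power and sum rules:
f(x) = 6x^2 + 2x + 3
f'(x) = 12x + 2
Substitute x = 5:
f'(5) = 12 * 5 + 2
= 60 + 2
= 62

62


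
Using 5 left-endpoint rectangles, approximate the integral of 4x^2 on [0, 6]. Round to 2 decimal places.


Left Riemann sum uses left endpoints of each subinterval.
Interval: [0, 6], n = 5
dx = (6 - 0) / 5 = 6/5
Left endpoints: [0, 6/5, 12/5, 18/5, 24/5]
f values: [0, 144/25, 576/25, 1296/25, 2304/25]
Sum = dx * (sum of f values)
= 6/5 * 864/5
= 5184/25 = 207.36

207.36


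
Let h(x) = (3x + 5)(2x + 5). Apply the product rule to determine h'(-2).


Let u(x) = 3x + 5 and v(x) = 2x + 5
u'(x) = 3
v'(x) = 2
Product rule: h'(x) = u'(x)*v(x) + u(x)*v'(x)
= 3 * (2x + 5) + (3x + 5) * 2
At x = -2:
u(-2) = 3 * (-2) + 5 = -1
v(-2) = 2 * (-2) + 5 = 1
h'(-2) = 3 * 1 + (-1) * 2
= 3 - 2
= 1

1


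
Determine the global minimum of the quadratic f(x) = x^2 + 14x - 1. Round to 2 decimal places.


For a quadratic f(x) = ax^2 + bx + c with a > 0, the minimum is at the vertex.
Vertex x-coordinate: x = -b/(2a)
x = -(14) / (2 * 1)
x = -14/2 = -7
Substitute back to find the minimum value:
f(-7) = 1 * (-7)^2 + 14 * (-7) - 1
= 49 - 98 - 1
= -50 = -50.00

-50.00


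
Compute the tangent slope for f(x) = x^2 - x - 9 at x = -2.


The slope of the tangent line equals f'(x) at the point.
f(x) = x^2 - x - 9
f'(x) = 2x - 1
At x = -2:
f'(-2) = 2 * (-2) - 1
= -4 - 1
= -5

-5


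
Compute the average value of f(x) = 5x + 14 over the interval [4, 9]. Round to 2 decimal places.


Average value = 1/(b-a) * integral from a to b of f(x) dx
First compute the integral of 5x + 14:
F(x) = (5/2)x^2 + 14x
F(9) = 5/2 * 81 + 14 * 9 = 657/2
F(4) = 5/2 * 16 + 14 * 4 = 96
Integral = 657/2 - 96 = 465/2
Average = (465/2) / (9 - 4) = (465/2) / 5
= 93/2 = 46.50

46.50


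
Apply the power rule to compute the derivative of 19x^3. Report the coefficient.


We apply the power rule: d/dx [ax^n] = a*n * x^(n-1)
d/dx [19x^3]
= 19 * 3 * x^(3-1)
= 57x^2
The coefficient is 57

57


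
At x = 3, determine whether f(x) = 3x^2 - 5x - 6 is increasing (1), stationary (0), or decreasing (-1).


Compute f'(x) to determine behavior:
f'(x) = 6x - 5
f'(3) = 6 * 3 - 5
= 18 - 5
= 13
Since f'(3) > 0, the function is increasing (1)

1


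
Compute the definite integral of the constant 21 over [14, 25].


The integral of a constant k over [a, b] equals k * (b - a).
integral from 14 to 25 of 21 dx
= 21 * (25 - 14)
= 21 * 11
= 231

231


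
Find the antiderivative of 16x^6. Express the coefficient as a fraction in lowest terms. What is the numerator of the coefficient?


Apply the power rule for integration:
integral of ax^n dx = a/(n+1) * x^(n+1) + C
integral of 16x^6 dx
= 16/7 * x^7 + C
The coefficient in lowest terms is 16/7, and its numerator is 16

16


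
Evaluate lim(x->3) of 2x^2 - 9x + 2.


Since polynomials are continuous, we use direct substitution.
lim(x->3) of 2x^2 - 9x + 2
= 2 * 3^2 - 9 * 3 + 2
= 18 - 27 + 2
= -7

-7


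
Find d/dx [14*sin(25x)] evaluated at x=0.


Apply the chain rule to differentiate 14*sin(25x):
d/dx [14*sin(25x)]
= 14 * cos(25x) * d/dx(25x)
= 14 * 25 * cos(25x)
= 350 * cos(25x)
Evaluate at x = 0:
= 350 * cos(0)
= 350 * 1
= 350

350


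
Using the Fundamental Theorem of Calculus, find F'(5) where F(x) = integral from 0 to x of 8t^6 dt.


By the Fundamental Theorem of Calculus (Part 1):
If F(x) = integral from 0 to x of f(t) dt, then F'(x) = f(x)
Here f(t) = 8t^6
So F'(x) = 8x^6
Evaluate at x = 5:
F'(5) = 8 * 5^6
= 8 * 15625
= 125000

125000


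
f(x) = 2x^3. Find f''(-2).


First derivative:
f'(x) = 6x^2
Second derivative:
f''(x) = 12x
Substitute x = -2:
f''(-2) = 12 * (-2) + 0
= -24 + 0
= -24

-24


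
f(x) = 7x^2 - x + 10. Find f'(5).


Differentiate term by term using power and sum rules:
f(x) = 7x^2 - x + 10
f'(x) = 14x - 1
Substitute x = 5:
f'(5) = 14 * 5 - 1
= 70 - 1
= 69

69


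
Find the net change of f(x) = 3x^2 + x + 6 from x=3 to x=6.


Net change = f(b) - f(a)
f(x) = 3x^2 + x + 6
Compute f(6):
f(6) = 3 * 6^2 + 1 * 6 + 6
= 108 + 6 + 6
= 120
Compute f(3):
f(3) = 3 * 3^2 + 1 * 3 + 6
= 27 + 3 + 6
= 36
Net change = 120 - 36 = 84

84


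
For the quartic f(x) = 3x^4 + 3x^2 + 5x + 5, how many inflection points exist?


Inflection points occur where f''(x) = 0 and concavity changes.
f(x) = 3x^4 + 3x^2 + 5x + 5
f'(x) = 12x^3 + 6x + 5
f''(x) = 36x^2 + 6
This is a quadratic in x. Use the discriminant to count real roots.
Discriminant = (0)^2 - 4 * 36 * 6
= 0 - 864
= -864
Since discriminant < 0, f''(x) = 0 has no real solutions.
Number of inflection points: 0

0


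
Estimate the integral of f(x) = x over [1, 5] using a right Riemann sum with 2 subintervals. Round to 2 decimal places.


Right Riemann sum uses right endpoints of each subinterval.
Interval: [1, 5], n = 2
dx = (5 - 1) / 2 = 2
Right endpoints: [3, 5]
f values: [3, 5]
Sum = dx * (sum of f values)
= 2 * 8
= 16 = 16.00

16.00


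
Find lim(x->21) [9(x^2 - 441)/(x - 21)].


Direct substitution gives 0/0, so we factor the numerator.
Factor: 9(x^2 - 441) = 9 * (x - 21)(x + 21)
Cancel the common factor (x - 21):
9(x^2 - 441)/(x - 21) = 9 * (x + 21)
Now substitute x = 21:
= 9 * (21 + 21) = 378

378


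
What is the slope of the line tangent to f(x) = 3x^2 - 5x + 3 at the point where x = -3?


The slope of the tangent line equals f'(x) at the point.
f(x) = 3x^2 - 5x + 3
f'(x) = 6x - 5
At x = -3:
f'(-3) = 6 * (-3) - 5
= -18 - 5
= -23

-23


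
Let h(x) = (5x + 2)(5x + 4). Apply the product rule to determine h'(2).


Let u(x) = 5x + 2 and v(x) = 5x + 4
u'(x) = 5
v'(x) = 5
Product rule: h'(x) = u'(x)*v(x) + u(x)*v'(x)
= 5 * (5x + 4) + (5x + 2) * 5
At x = 2:
u(2) = 5 * 2 + 2 = 12
v(2) = 5 * 2 + 4 = 14
h'(2) = 5 * 14 + 12 * 5
= 70 + 60
= 130

130


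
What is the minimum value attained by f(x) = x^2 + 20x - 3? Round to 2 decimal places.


For a quadratic f(x) = ax^2 + bx + c with a > 0, the minimum is at the vertex.
Vertex x-coordinate: x = -b/(2a)
x = -(20) / (2 * 1)
x = -20/2 = -10
Substitute back to find the minimum value:
f(-10) = 1 * (-10)^2 + 20 * (-10) - 3
= 100 - 200 - 3
= -103 = -103.00

-103.00


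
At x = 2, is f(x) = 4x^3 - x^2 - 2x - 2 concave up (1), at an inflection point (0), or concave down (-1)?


Concavity is determined by the sign of f''(x).
f(x) = 4x^3 - x^2 - 2x - 2
f'(x) = 12x^2 - 2x - 2
f''(x) = 24x - 2
f''(2) = 24 * 2 - 2
= 48 - 2
= 46
Since f''(2) > 0, the function is concave up (1)

1


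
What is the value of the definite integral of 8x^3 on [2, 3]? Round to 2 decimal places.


Find the antiderivative of 8x^3:
F(x) = 8/4 * x^4
Apply the Fundamental Theorem of Calculus:
F(3) - F(2)
= 8/4 * 3^4 - 8/4 * 2^4
= 8/4 * (81 - 16)
= 8/4 * 65
= 130 = 130.00

130.00


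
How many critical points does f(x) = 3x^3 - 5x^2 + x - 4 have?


Find where f'(x) = 0:
f(x) = 3x^3 - 5x^2 + x - 4
f'(x) = 9x^2 - 10x + 1
This is a quadratic in x. Use the discriminant to count real roots.
Discriminant = (-10)^2 - 4 * 9 * 1
= 100 - 36
= 64
Since discriminant > 0, f'(x) = 0 has 2 real solutions.
Number of critical points: 2

2


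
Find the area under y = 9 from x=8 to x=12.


The area under a constant function y = 9 is a rectangle.
Width = 12 - 8 = 4
Height = 9
Area = width * height
= 4 * 9
= 36

36


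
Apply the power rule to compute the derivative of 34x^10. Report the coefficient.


We apply the power rule: d/dx [ax^n] = a*n * x^(n-1)
d/dx [34x^10]
= 34 * 10 * x^(10-1)
= 340x^9
The coefficient is 340

340


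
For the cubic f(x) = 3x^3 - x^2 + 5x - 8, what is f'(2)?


Differentiate f(x) = 3x^3 - x^2 + 5x - 8 term by term:
f'(x) = 9x^2 - 2x + 5
Substitute x = 2:
f'(2) = 9 * 2^2 - 2 * 2 + 5
= 36 - 4 + 5
= 37

37


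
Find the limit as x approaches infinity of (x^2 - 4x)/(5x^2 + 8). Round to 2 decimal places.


For limits at infinity with equal-degree polynomials,
we compare leading coefficients.
Numerator leading term: x^2
Denominator leading term: 5x^2
Divide both by x^2:
lim = (1 - 4/x) / (5 + 8/x^2)
As x -> infinity, the 1/x and 1/x^2 terms vanish:
= 1/5 = 0.20

0.20


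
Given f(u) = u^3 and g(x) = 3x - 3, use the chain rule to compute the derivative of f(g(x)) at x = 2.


Using the chain rule: (f(g(x)))' = f'(g(x)) * g'(x)
First, find g(2):
g(2) = 3 * 2 - 3 = 3
Next, f'(u) = 3u^2
And g'(x) = 3
So f'(g(2)) * g'(2)
= 3 * 3^2 * 3
= 3 * 9 * 3
= 81

81


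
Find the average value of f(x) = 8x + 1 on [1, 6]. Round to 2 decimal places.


Average value = 1/(b-a) * integral from a to b of f(x) dx
First compute the integral of 8x + 1:
F(x) = 4x^2 + x
F(6) = 4 * 36 + 1 * 6 = 150
F(1) = 4 * 1 + 1 * 1 = 5
Integral = 150 - 5 = 145
Average = 145 / (6 - 1) = 145 / 5
= 29 = 29.00

29.00


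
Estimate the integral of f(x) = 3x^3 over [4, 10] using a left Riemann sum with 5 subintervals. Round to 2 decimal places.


Left Riemann sum uses left endpoints of each subinterval.
Interval: [4, 10], n = 5
dx = (10 - 4) / 5 = 6/5
Left endpoints: [4, 26/5, 32/5, 38/5, 44/5]
f values: [192, 52728/125, 98304/125, 164616/125, 255552/125]
Sum = dx * (sum of f values)
= 6/5 * 23808/5
= 142848/25 = 5713.92

5713.92


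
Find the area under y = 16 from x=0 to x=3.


The area under a constant function y = 16 is a rectangle.
Width = 3 - 0 = 3
Height = 16
Area = width * height
= 3 * 16
= 48

48


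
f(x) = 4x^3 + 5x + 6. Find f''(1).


First derivative:
f'(x) = 12x^2 + 5
Second derivative:
f''(x) = 24x
Substitute x = 1:
f''(1) = 24 * 1 + 0
= 24 + 0
= 24

24


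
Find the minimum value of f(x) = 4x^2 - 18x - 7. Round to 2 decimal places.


For a quadratic f(x) = ax^2 + bx + c with a > 0, the minimum is at the vertex.
Vertex x-coordinate: x = -b/(2a)
x = -(-18) / (2 * 4)
x = 18/8 = 9/4
Substitute back to find the minimum value:
f(9/4) = 4 * (9/4)^2 - 18 * (9/4) - 7
= 81/4 - 81/2 - 7
= -109/4 = -27.25

-27.25


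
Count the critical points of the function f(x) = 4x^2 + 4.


Find where f'(x) = 0:
f'(x) = 8x
Set f'(x) = 0:
8x = 0
x = 0 / 8 = 0
This is a linear equation in x, so there is exactly one solution.
Number of critical points: 1

1


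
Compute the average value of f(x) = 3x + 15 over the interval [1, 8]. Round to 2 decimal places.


Average value = 1/(b-a) * integral from a to b of f(x) dx
First compute the integral of 3x + 15:
F(x) = (3/2)x^2 + 15x
F(8) = 3/2 * 64 + 15 * 8 = 216
F(1) = 3/2 * 1 + 15 * 1 = 33/2
Integral = 216 - 33/2 = 399/2
Average = (399/2) / (8 - 1) = (399/2) / 7
= 57/2 = 28.50

28.50


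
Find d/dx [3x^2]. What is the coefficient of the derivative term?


We apply the power rule: d/dx [ax^n] = a*n * x^(n-1)
d/dx [3x^2]
= 3 * 2 * x^(2-1)
= 6x
The coefficient is 6

6


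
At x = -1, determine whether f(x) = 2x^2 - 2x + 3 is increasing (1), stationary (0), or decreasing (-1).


Compute f'(x) to determine behavior:
f'(x) = 4x - 2
f'(-1) = 4 * (-1) - 2
= -4 - 2
= -6
Since f'(-1) < 0, the function is decreasing (-1)

-1


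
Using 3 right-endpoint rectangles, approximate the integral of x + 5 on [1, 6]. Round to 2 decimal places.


Right Riemann sum uses right endpoints of each subinterval.
Interval: [1, 6], n = 3
dx = (6 - 1) / 3 = 5/3
Right endpoints: [8/3, 13/3, 6]
f values: [23/3, 28/3, 11]
Sum = dx * (sum of f values)
= 5/3 * 28
= 140/3 ≈ 46.67

46.67


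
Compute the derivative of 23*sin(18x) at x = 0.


Apply the chain rule to differentiate 23*sin(18x):
d/dx [23*sin(18x)]
= 23 * cos(18x) * d/dx(18x)
= 23 * 18 * cos(18x)
= 414 * cos(18x)
Evaluate at x = 0:
= 414 * cos(0)
= 414 * 1
= 414

414


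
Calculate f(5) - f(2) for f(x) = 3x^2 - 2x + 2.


Net change = f(b) - f(a)
f(x) = 3x^2 - 2x + 2
Compute f(5):
f(5) = 3 * 5^2 - 2 * 5 + 2
= 75 - 10 + 2
= 67
Compute f(2):
f(2) = 3 * 2^2 - 2 * 2 + 2
= 12 - 4 + 2
= 10
Net change = 67 - 10 = 57

57


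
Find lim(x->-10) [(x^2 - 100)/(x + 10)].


Direct substitution gives 0/0, so we factor the numerator.
Factor: (x^2 - 100) = (x + 10)(x - 10)
Cancel the common factor (x + 10):
(x^2 - 100)/(x + 10) = (x - 10)
Now substitute x = -10:
= (-10) - (10) = -20

-20


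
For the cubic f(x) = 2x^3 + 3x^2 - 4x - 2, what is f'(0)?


Differentiate f(x) = 2x^3 + 3x^2 - 4x - 2 term by term:
f'(x) = 6x^2 + 6x - 4
Substitute x = 0:
f'(0) = 6 * 0^2 + 6 * 0 - 4
= 0 + 0 - 4
= -4

-4


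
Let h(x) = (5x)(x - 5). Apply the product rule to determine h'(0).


Let u(x) = 5x and v(x) = x - 5
u'(x) = 5
v'(x) = 1
Product rule: h'(x) = u'(x)*v(x) + u(x)*v'(x)
= 5 * (x - 5) + (5x) * 1
At x = 0:
u(0) = 5 * 0 + 0 = 0
v(0) = 1 * 0 - 5 = -5
h'(0) = 5 * (-5) + 0 * 1
= -25 + 0
= -25

-25


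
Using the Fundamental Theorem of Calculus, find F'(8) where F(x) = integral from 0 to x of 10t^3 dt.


By the Fundamental Theorem of Calculus (Part 1):
If F(x) = integral from 0 to x of f(t) dt, then F'(x) = f(x)
Here f(t) = 10t^3
So F'(x) = 10x^3
Evaluate at x = 8:
F'(8) = 10 * 8^3
= 10 * 512
= 5120

5120


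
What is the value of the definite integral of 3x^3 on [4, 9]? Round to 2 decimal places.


Find the antiderivative of 3x^3:
F(x) = 3/4 * x^4
Apply the Fundamental Theorem of Calculus:
F(9) - F(4)
= 3/4 * 9^4 - 3/4 * 4^4
= 3/4 * (6561 - 256)
= 3/4 * 6305
= 18915/4 = 4728.75

4728.75


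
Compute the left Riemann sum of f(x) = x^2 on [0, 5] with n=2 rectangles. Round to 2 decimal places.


Left Riemann sum uses left endpoints of each subinterval.
Interval: [0, 5], n = 2
dx = (5 - 0) / 2 = 5/2
Left endpoints: [0, 5/2]
f values: [0, 25/4]
Sum = dx * (sum of f values)
= 5/2 * 25/4
= 125/8 ≈ 15.63

15.63


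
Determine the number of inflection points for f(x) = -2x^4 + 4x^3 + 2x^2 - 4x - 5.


Inflection points occur where f''(x) = 0 and concavity changes.
f(x) = -2x^4 + 4x^3 + 2x^2 - 4x - 5
f'(x) = -8x^3 + 12x^2 + 4x - 4
f''(x) = -24x^2 + 24x + 4
This is a quadratic in x. Use the discriminant to count real roots.
Discriminant = (24)^2 - 4 * (-24) * 4
= 576 - (-384)
= 960
Since discriminant > 0, f''(x) = 0 has 2 distinct real solutions.
A quadratic with two distinct real roots changes sign at each root, so concavity changes at both.
Number of inflection points: 2

2


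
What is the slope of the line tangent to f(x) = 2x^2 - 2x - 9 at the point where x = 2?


The slope of the tangent line equals f'(x) at the point.
f(x) = 2x^2 - 2x - 9
f'(x) = 4x - 2
At x = 2:
f'(2) = 4 * 2 - 2
= 8 - 2
= 6

6


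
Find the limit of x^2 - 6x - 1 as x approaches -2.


Since polynomials are continuous, we use direct substitution.
lim(x->-2) of x^2 - 6x - 1
= 1 * (-2)^2 - 6 * (-2) - 1
= 4 + 12 - 1
= 15

15


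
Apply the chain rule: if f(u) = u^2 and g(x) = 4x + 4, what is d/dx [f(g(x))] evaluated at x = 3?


Using the chain rule: (f(g(x)))' = f'(g(x)) * g'(x)
First, find g(3):
g(3) = 4 * 3 + 4 = 16
Next, f'(u) = 2u
And g'(x) = 4
So f'(g(3)) * g'(3)
= 2 * 16 * 4
= 128

128


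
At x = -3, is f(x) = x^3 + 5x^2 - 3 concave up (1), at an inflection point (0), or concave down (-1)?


Concavity is determined by the sign of f''(x).
f(x) = x^3 + 5x^2 - 3
f'(x) = 3x^2 + 10x
f''(x) = 6x + 10
f''(-3) = 6 * (-3) + 10
= -18 + 10
= -8
Since f''(-3) < 0, the function is concave down (-1)

-1


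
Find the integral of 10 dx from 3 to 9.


The integral of a constant k over [a, b] equals k * (b - a).
integral from 3 to 9 of 10 dx
= 10 * (9 - 3)
= 10 * 6
= 60

60


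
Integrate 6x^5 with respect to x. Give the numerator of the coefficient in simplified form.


Apply the power rule for integration:
integral of ax^n dx = a/(n+1) * x^(n+1) + C
integral of 6x^5 dx
= 6/6 * x^6 + C
= 1 * x^6 + C
The coefficient in lowest terms is 1 = 1/1, so its numerator is 1

1


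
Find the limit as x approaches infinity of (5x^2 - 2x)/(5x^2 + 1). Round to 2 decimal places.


For limits at infinity with equal-degree polynomials,
we compare leading coefficients.
Numerator leading term: 5x^2
Denominator leading term: 5x^2
Divide both by x^2:
lim = (5 - 2/x) / (5 + 1/x^2)
As x -> infinity, the 1/x and 1/x^2 terms vanish:
= 5/5 = 1 = 1.00

1.00


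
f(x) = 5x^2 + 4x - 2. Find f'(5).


Differentiate term by term using power and sum rules:
f(x) = 5x^2 + 4x - 2
f'(x) = 10x + 4
Substitute x = 5:
f'(5) = 10 * 5 + 4
= 50 + 4
= 54

54


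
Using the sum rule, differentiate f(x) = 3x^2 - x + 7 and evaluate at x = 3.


Differentiate term by term using power and sum rules:
f(x) = 3x^2 - x + 7
f'(x) = 6x - 1
Substitute x = 3:
f'(3) = 6 * 3 - 1
= 18 - 1
= 17

17


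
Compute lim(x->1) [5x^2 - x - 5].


Since polynomials are continuous, we use direct substitution.
lim(x->1) of 5x^2 - x - 5
= 5 * 1^2 - 1 * 1 - 5
= 5 - 1 - 5
= -1

-1


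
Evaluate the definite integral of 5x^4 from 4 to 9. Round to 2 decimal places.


Find the antiderivative of 5x^4:
F(x) = 5/5 * x^5
Apply the Fundamental Theorem of Calculus:
F(9) - F(4)
= 5/5 * 9^5 - 5/5 * 4^5
= 5/5 * (59049 - 1024)
= 5/5 * 58025
= 58025 = 58025.00

58025.00


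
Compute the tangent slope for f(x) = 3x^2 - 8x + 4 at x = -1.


The slope of the tangent line equals f'(x) at the point.
f(x) = 3x^2 - 8x + 4
f'(x) = 6x - 8
At x = -1:
f'(-1) = 6 * (-1) - 8
= -6 - 8
= -14

-14


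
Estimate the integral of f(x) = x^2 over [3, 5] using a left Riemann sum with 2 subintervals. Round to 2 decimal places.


Left Riemann sum uses left endpoints of each subinterval.
Interval: [3, 5], n = 2
dx = (5 - 3) / 2 = 1
Left endpoints: [3, 4]
f values: [9, 16]
Sum = dx * (sum of f values)
= 1 * 25
= 25 = 25.00

25.00


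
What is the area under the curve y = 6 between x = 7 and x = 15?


The area under a constant function y = 6 is a rectangle.
Width = 15 - 7 = 8
Height = 6
Area = width * height
= 8 * 6
= 48

48
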